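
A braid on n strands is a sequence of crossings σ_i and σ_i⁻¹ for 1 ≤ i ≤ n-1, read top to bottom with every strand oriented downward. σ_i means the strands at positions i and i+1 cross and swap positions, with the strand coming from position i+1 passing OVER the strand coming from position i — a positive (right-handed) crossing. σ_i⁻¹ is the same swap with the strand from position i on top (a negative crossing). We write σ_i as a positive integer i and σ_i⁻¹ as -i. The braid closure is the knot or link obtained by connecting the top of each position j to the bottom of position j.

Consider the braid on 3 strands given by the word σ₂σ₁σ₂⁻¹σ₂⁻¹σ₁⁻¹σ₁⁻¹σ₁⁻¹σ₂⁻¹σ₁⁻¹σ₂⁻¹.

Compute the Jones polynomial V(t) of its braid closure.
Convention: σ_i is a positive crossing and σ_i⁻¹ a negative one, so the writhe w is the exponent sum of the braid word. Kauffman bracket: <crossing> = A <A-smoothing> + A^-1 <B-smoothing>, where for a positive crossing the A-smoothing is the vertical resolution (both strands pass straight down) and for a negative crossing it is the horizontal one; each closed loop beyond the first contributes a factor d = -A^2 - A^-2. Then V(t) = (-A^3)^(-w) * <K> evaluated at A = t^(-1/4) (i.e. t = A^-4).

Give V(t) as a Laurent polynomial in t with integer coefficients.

The presented braid s2 s1 s2^-1 s2^-1 s1^-1 s1^-1 s1^-1 s2^-1 s1^-1 s2^-1 on 3 strands reduces by inverse Markov moves (closure unchanged at each step):
  Deconjugate: the word is γ·β·γ⁻¹ with γ = s2 s1 (prefix) and γ⁻¹ = s1^-1 s2^-1 (suffix); strip both.
Reduced to β = s2^-1 s2^-1 s1^-1 s1^-1 s1^-1 s2^-1 on 3 strands, 6 crossings.
Compute on β:
Braid: s2^-1 s2^-1 s1^-1 s1^-1 s1^-1 s2^-1 on 3 strands, 6 crossings.
Writhe w = (#positive) - (#negative) = 0 - 6 = -6.
Enumerate smoothing states for the bracket polynomial. There are 2^6 = 64 states.
Each crossing splits two ways (0=vertical, 1=horizontal). The state's weight is A^(#A-smoothings - #B-smoothings) * d^(loops - 1).
Tabulate the states by total A-exponent and number of loops L (A-exp: L × count):
  A^6: L=5 ×1
  A^4: L=4 ×6
  A^2: L=3 ×15
  A^0: L=2 ×18, L=4 ×2
  A^-2: L=1 ×9, L=3 ×6
  A^-4: L=2 ×6
  A^-6: L=3 ×1
Each group contributes A^e * Σ count * d^(L-1):
Powers of d = -A^2 - A^-2: d^2 = A^4 + 2 + A^-4; d^3 = -A^6 - 3*A^2 - 3*A^-2 - A^-6; d^4 = A^8 + 4*A^4 + 6 + 4*A^-4 + A^-8.
  A^6 * (d^4) = A^14 + 4*A^10 + 6*A^6 + 4*A^2 + A^-2
  A^4 * (6*d^3) = -6*A^10 - 18*A^6 - 18*A^2 - 6*A^-2
  A^2 * (15*d^2) = 15*A^6 + 30*A^2 + 15*A^-2
  A^0 * (18*d + 2*d^3) = -2*A^6 - 24*A^2 - 24*A^-2 - 2*A^-6
  A^-2 * (9 + 6*d^2) = 6*A^2 + 21*A^-2 + 6*A^-6
  A^-4 * (6*d) = -6*A^-2 - 6*A^-6
  A^-6 * (d^2) = A^-2 + 2*A^-6 + A^-10
Summing the groups: <K> = A^14 - 2*A^10 + A^6 - 2*A^2 + 2*A^-2 + A^-10
Normalise by the writhe: (-A^3)^(-w) = (-A^3)^(6) = A^18, so f(A) = A^18 * <K> = A^32 - 2*A^28 + A^24 - 2*A^20 + 2*A^16 + A^8.
Substitute A = t^(-1/4), i.e. A^e → t^(-e/4): V(t) = t^-2 + 2*t^-4 - 2*t^-5 + t^-6 - 2*t^-7 + t^-8

Answer: t^-2 + 2*t^-4 - 2*t^-5 + t^-6 - 2*t^-7 + t^-8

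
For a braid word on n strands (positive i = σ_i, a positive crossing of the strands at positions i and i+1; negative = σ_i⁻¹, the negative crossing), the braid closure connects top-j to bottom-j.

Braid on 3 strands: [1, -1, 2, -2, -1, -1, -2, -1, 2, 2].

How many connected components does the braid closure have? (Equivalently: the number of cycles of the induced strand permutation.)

1

Derivation:
Track the strand permutation on 3 strands, starting from identity.
  step 1: s1 swaps positions 1,2 -> [2 1 3]
  step 2: s1^-1 swaps positions 1,2 -> [1 2 3]
  step 3: s2 swaps positions 2,3 -> [1 3 2]
  step 4: s2^-1 swaps positions 2,3 -> [1 2 3]
  step 5: s1^-1 swaps positions 1,2 -> [2 1 3]
  step 6: s1^-1 swaps positions 1,2 -> [1 2 3]
  step 7: s2^-1 swaps positions 2,3 -> [1 3 2]
  step 8: s1^-1 swaps positions 1,2 -> [3 1 2]
  step 9: s2 swaps positions 2,3 -> [3 2 1]
  step 10: s2 swaps positions 2,3 -> [3 1 2]
Final permutation (position -> original strand): [3 1 2]
Closure components = cycle count of this permutation = 1.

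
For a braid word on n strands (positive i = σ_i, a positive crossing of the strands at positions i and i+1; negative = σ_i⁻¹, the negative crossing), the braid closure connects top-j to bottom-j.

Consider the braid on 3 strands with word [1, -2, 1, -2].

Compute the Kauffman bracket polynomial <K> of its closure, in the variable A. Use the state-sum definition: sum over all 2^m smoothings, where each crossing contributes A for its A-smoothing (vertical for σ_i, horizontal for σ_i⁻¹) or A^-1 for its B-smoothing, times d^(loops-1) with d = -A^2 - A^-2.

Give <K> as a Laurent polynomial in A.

Braid: s1 s2^-1 s1 s2^-1 on 3 strands, 4 crossings.
Writhe w = (#positive) - (#negative) = 2 - 2 = 0.
Computing the Kauffman bracket via state sum. There are 2^4 = 16 states.
Each crossing splits two ways (0=vertical, 1=horizontal). The state's weight is A^(#A-smoothings - #B-smoothings) * d^(loops - 1).
  state 0000: A-exp=+0, loops=3, term = A^0 * d^2
  state 0001: A-exp=+2, loops=2, term = A^2 * d^1
  state 0010: A-exp=-2, loops=2, term = A^-2 * d^1
  state 0011: A-exp=+0, loops=1, term = A^0 * d^0
  state 0100: A-exp=+2, loops=2, term = A^2 * d^1
  state 0101: A-exp=+4, loops=3, term = A^4 * d^2
  state 0110: A-exp=+0, loops=1, term = A^0 * d^0
  state 0111: A-exp=+2, loops=2, term = A^2 * d^1
  state 1000: A-exp=-2, loops=2, term = A^-2 * d^1
  state 1001: A-exp=+0, loops=1, term = A^0 * d^0
  state 1010: A-exp=-4, loops=3, term = A^-4 * d^2
  state 1011: A-exp=-2, loops=2, term = A^-2 * d^1
  state 1100: A-exp=+0, loops=1, term = A^0 * d^0
  state 1101: A-exp=+2, loops=2, term = A^2 * d^1
  state 1110: A-exp=-2, loops=2, term = A^-2 * d^1
  state 1111: A-exp=+0, loops=1, term = A^0 * d^0
Collect the terms by A-exponent (count of states per loop number):
Powers of d = -A^2 - A^-2: d^2 = A^4 + 2 + A^-4.
  A^4 * (d^2) = A^8 + 2*A^4 + 1
  A^2 * (4*d) = -4*A^4 - 4
  A^0 * (5 + d^2) = A^4 + 7 + A^-4
  A^-2 * (4*d) = -4 - 4*A^-4
  A^-4 * (d^2) = 1 + 2*A^-4 + A^-8
Summing the groups: <K> = A^8 - A^4 + 1 - A^-4 + A^-8

Answer: A^8 - A^4 + 1 - A^-4 + A^-8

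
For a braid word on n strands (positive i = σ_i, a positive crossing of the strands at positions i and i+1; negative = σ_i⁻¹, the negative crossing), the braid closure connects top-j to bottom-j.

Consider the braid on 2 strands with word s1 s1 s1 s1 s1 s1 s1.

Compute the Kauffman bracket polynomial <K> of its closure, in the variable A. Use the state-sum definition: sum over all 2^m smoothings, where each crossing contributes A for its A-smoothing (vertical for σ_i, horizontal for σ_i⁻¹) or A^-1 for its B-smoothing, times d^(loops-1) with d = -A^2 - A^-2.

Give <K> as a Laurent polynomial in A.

-A^9 - A + A^-3 - A^-7 + A^-11 - A^-15 + A^-19

Derivation:
Braid: s1 s1 s1 s1 s1 s1 s1 on 2 strands, 7 crossings.
Writhe w = (#positive) - (#negative) = 7 - 0 = 7.
Computing the Kauffman bracket via state sum. There are 2^7 = 128 states.
Smooth each crossing (0=||, 1=⌣⌢); contribution A^(Σ sign_k(1-2s_k)) * d^(L-1).
Tabulate the states by total A-exponent and number of loops L (A-exp: L × count):
  A^7: L=2 ×1
  A^5: L=1 ×7
  A^3: L=2 ×21
  A^1: L=3 ×35
  A^-1: L=4 ×35
  A^-3: L=5 ×21
  A^-5: L=6 ×7
  A^-7: L=7 ×1
Each group contributes A^e * Σ count * d^(L-1):
Powers of d = -A^2 - A^-2: d^2 = A^4 + 2 + A^-4; d^3 = -A^6 - 3*A^2 - 3*A^-2 - A^-6; d^4 = A^8 + 4*A^4 + 6 + 4*A^-4 + A^-8; d^5 = -A^10 - 5*A^6 - 10*A^2 - 10*A^-2 - 5*A^-6 - A^-10; d^6 = A^12 + 6*A^8 + 15*A^4 + 20 + 15*A^-4 + 6*A^-8 + A^-12.
  A^7 * (d) = -A^9 - A^5
  A^5 * (7) = 7*A^5
  A^3 * (21*d) = -21*A^5 - 21*A
  A^1 * (35*d^2) = 35*A^5 + 70*A + 35*A^-3
  A^-1 * (35*d^3) = -35*A^5 - 105*A - 105*A^-3 - 35*A^-7
  A^-3 * (21*d^4) = 21*A^5 + 84*A + 126*A^-3 + 84*A^-7 + 21*A^-11
  A^-5 * (7*d^5) = -7*A^5 - 35*A - 70*A^-3 - 70*A^-7 - 35*A^-11 - 7*A^-15
  A^-7 * (d^6) = A^5 + 6*A + 15*A^-3 + 20*A^-7 + 15*A^-11 + 6*A^-15 + A^-19
Summing the groups: <K> = -A^9 - A + A^-3 - A^-7 + A^-11 - A^-15 + A^-19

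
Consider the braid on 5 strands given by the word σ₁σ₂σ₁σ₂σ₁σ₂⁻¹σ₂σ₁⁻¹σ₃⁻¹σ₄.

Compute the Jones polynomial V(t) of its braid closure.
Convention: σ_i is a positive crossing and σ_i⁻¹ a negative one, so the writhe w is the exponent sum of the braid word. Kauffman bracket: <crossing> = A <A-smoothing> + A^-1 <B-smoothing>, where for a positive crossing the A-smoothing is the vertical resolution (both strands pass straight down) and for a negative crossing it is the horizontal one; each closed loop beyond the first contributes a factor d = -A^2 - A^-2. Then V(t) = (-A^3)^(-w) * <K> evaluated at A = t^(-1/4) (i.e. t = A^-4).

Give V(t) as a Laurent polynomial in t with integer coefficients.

The presented braid s1 s2 s1 s2 s1 s2^-1 s2 s1^-1 s3^-1 s4 on 5 strands reduces by inverse Markov moves (closure unchanged at each step):
  Destabilize: the word has the form β·s4 where s4 occurs only as the final letter (β ∈ B_4); drop it and the last strand → 4 strands.
  Destabilize: the word has the form β·s3^-1 where s3^-1 occurs only as the final letter (β ∈ B_3); drop it and the last strand → 3 strands.
  Deconjugate: the word is γ·β·γ⁻¹ with γ = s1 (prefix) and γ⁻¹ = s1^-1 (suffix); strip both.
Reduced to β = s2 s1 s2 s1 s2^-1 s2 on 3 strands, 6 crossings.
Compute on β:
First cancel adjacent σ_i σ_i⁻¹ pairs (Reidemeister II — same braid, same closure): s2 s1 s2 s1 s2^-1 s2 → s2 s1 s2 s1.
Braid: s2 s1 s2 s1 on 3 strands, 4 crossings.
Writhe w = (#positive) - (#negative) = 4 - 0 = 4.
State-sum expansion of <K>. There are 2^4 = 16 states.
Each crossing splits two ways (0=vertical, 1=horizontal). The state's weight is A^(#A-smoothings - #B-smoothings) * d^(loops - 1).
  state 0000: A-exp=+4, loops=3, term = A^4 * d^2
  state 0001: A-exp=+2, loops=2, term = A^2 * d^1
  state 0010: A-exp=+2, loops=2, term = A^2 * d^1
  state 0011: A-exp=+0, loops=1, term = A^0 * d^0
  state 0100: A-exp=+2, loops=2, term = A^2 * d^1
  state 0101: A-exp=+0, loops=3, term = A^0 * d^2
  state 0110: A-exp=+0, loops=1, term = A^0 * d^0
  state 0111: A-exp=-2, loops=2, term = A^-2 * d^1
  state 1000: A-exp=+2, loops=2, term = A^2 * d^1
  state 1001: A-exp=+0, loops=1, term = A^0 * d^0
  state 1010: A-exp=+0, loops=3, term = A^0 * d^2
  state 1011: A-exp=-2, loops=2, term = A^-2 * d^1
  state 1100: A-exp=+0, loops=1, term = A^0 * d^0
  state 1101: A-exp=-2, loops=2, term = A^-2 * d^1
  state 1110: A-exp=-2, loops=2, term = A^-2 * d^1
  state 1111: A-exp=-4, loops=1, term = A^-4 * d^0
Collect the terms by A-exponent (count of states per loop number):
Powers of d = -A^2 - A^-2: d^2 = A^4 + 2 + A^-4.
  A^4 * (d^2) = A^8 + 2*A^4 + 1
  A^2 * (4*d) = -4*A^4 - 4
  A^0 * (4 + 2*d^2) = 2*A^4 + 8 + 2*A^-4
  A^-2 * (4*d) = -4 - 4*A^-4
  A^-4 * (1) = A^-4
Summing the groups: <K> = A^8 + 1 - A^-4
Normalise by the writhe: (-A^3)^(-w) = (-A^3)^(-4) = A^-12, so f(A) = A^-12 * <K> = A^-4 + A^-12 - A^-16.
Substitute A = t^(-1/4), i.e. A^e → t^(-e/4): V(t) = -t^4 + t^3 + t

Answer: -t^4 + t^3 + t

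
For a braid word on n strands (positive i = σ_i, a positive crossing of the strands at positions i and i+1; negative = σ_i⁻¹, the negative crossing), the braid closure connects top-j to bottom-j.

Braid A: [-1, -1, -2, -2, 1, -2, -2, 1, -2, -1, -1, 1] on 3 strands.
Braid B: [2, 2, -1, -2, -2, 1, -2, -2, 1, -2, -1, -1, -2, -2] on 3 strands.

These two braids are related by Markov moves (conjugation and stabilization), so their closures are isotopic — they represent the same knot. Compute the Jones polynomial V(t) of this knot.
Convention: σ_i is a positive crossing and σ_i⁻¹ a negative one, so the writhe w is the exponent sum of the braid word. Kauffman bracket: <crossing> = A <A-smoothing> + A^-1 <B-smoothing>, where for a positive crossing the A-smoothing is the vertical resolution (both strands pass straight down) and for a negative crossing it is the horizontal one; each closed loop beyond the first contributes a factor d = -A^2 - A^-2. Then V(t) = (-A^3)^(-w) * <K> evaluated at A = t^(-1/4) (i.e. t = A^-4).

2*t^-2 - 3*t^-3 + 6*t^-4 - 7*t^-5 + 7*t^-6 - 7*t^-7 + 5*t^-8 - 3*t^-9 + t^-10

Derivation:
Markov-equivalent braids have isotopic closures, hence identical knot invariants. Strip the Markov moves from each word to reach a common short braid β, then compute V(t) once on β.
Braid A: s1^-1 s1^-1 s2^-1 s2^-1 s1 s2^-1 s2^-1 s1 s2^-1 s1^-1 s1^-1 s1 on 3 strands reduces by inverse Markov moves (closure unchanged at each step):
  Deconjugate: the word is γ·β·γ⁻¹ with γ = s1^-1 (prefix) and γ⁻¹ = s1 (suffix); strip both.
Reduced to β = s1^-1 s2^-1 s2^-1 s1 s2^-1 s2^-1 s1 s2^-1 s1^-1 s1^-1 on 3 strands, 10 crossings.
Braid B: s2 s2 s1^-1 s2^-1 s2^-1 s1 s2^-1 s2^-1 s1 s2^-1 s1^-1 s1^-1 s2^-1 s2^-1 on 3 strands reduces by inverse Markov moves (closure unchanged at each step):
  Deconjugate: the word is γ·β·γ⁻¹ with γ = s2 (prefix) and γ⁻¹ = s2^-1 (suffix); strip both.
  Deconjugate: the word is γ·β·γ⁻¹ with γ = s2 (prefix) and γ⁻¹ = s2^-1 (suffix); strip both.
Reduced to β = s1^-1 s2^-1 s2^-1 s1 s2^-1 s2^-1 s1 s2^-1 s1^-1 s1^-1 on 3 strands, 10 crossings.
Both give the same β = s1^-1 s2^-1 s2^-1 s1 s2^-1 s2^-1 s1 s2^-1 s1^-1 s1^-1 on 3 strands, so one state sum suffices:
Braid: s1^-1 s2^-1 s2^-1 s1 s2^-1 s2^-1 s1 s2^-1 s1^-1 s1^-1 on 3 strands, 10 crossings.
Writhe w = (#positive) - (#negative) = 2 - 8 = -6.
Computing the Kauffman bracket via state sum. There are 2^10 = 1024 states.
Each crossing splits two ways (0=vertical, 1=horizontal). The state's weight is A^(#A-smoothings - #B-smoothings) * d^(loops - 1).
Tabulate the states by total A-exponent and number of loops L (A-exp: L × count):
  A^10: L=7 ×1
  A^8: L=6 ×10
  A^6: L=5 ×44, L=7 ×1
  A^4: L=4 ×110, L=6 ×10
  A^2: L=3 ×166, L=5 ×44
  A^0: L=2 ×144, L=4 ×106, L=6 ×2
  A^-2: L=1 ×57, L=3 ×140, L=5 ×13
  A^-4: L=2 ×91, L=4 ×28, L=6 ×1
  A^-6: L=1 ×16, L=3 ×26, L=5 ×3
  A^-8: L=2 ×7, L=4 ×3
  A^-10: L=3 ×1
Each group contributes A^e * Σ count * d^(L-1):
Powers of d = -A^2 - A^-2: d^2 = A^4 + 2 + A^-4; d^3 = -A^6 - 3*A^2 - 3*A^-2 - A^-6; d^4 = A^8 + 4*A^4 + 6 + 4*A^-4 + A^-8; d^5 = -A^10 - 5*A^6 - 10*A^2 - 10*A^-2 - 5*A^-6 - A^-10; d^6 = A^12 + 6*A^8 + 15*A^4 + 20 + 15*A^-4 + 6*A^-8 + A^-12.
  A^10 * (d^6) = A^22 + 6*A^18 + 15*A^14 + 20*A^10 + 15*A^6 + 6*A^2 + A^-2
  A^8 * (10*d^5) = -10*A^18 - 50*A^14 - 100*A^10 - 100*A^6 - 50*A^2 - 10*A^-2
  A^6 * (44*d^4 + d^6) = A^18 + 50*A^14 + 191*A^10 + 284*A^6 + 191*A^2 + 50*A^-2 + A^-6
  A^4 * (110*d^3 + 10*d^5) = -10*A^14 - 160*A^10 - 430*A^6 - 430*A^2 - 160*A^-2 - 10*A^-6
  A^2 * (166*d^2 + 44*d^4) = 44*A^10 + 342*A^6 + 596*A^2 + 342*A^-2 + 44*A^-6
  A^0 * (144*d + 106*d^3 + 2*d^5) = -2*A^10 - 116*A^6 - 482*A^2 - 482*A^-2 - 116*A^-6 - 2*A^-10
  A^-2 * (57 + 140*d^2 + 13*d^4) = 13*A^6 + 192*A^2 + 415*A^-2 + 192*A^-6 + 13*A^-10
  A^-4 * (91*d + 28*d^3 + d^5) = -A^6 - 33*A^2 - 185*A^-2 - 185*A^-6 - 33*A^-10 - A^-14
  A^-6 * (16 + 26*d^2 + 3*d^4) = 3*A^2 + 38*A^-2 + 86*A^-6 + 38*A^-10 + 3*A^-14
  A^-8 * (7*d + 3*d^3) = -3*A^-2 - 16*A^-6 - 16*A^-10 - 3*A^-14
  A^-10 * (d^2) = A^-6 + 2*A^-10 + A^-14
Summing the groups: <K> = A^22 - 3*A^18 + 5*A^14 - 7*A^10 + 7*A^6 - 7*A^2 + 6*A^-2 - 3*A^-6 + 2*A^-10
Normalise by the writhe: (-A^3)^(-w) = (-A^3)^(6) = A^18, so f(A) = A^18 * <K> = A^40 - 3*A^36 + 5*A^32 - 7*A^28 + 7*A^24 - 7*A^20 + 6*A^16 - 3*A^12 + 2*A^8.
Substitute A = t^(-1/4), i.e. A^e → t^(-e/4): V(t) = 2*t^-2 - 3*t^-3 + 6*t^-4 - 7*t^-5 + 7*t^-6 - 7*t^-7 + 5*t^-8 - 3*t^-9 + t^-10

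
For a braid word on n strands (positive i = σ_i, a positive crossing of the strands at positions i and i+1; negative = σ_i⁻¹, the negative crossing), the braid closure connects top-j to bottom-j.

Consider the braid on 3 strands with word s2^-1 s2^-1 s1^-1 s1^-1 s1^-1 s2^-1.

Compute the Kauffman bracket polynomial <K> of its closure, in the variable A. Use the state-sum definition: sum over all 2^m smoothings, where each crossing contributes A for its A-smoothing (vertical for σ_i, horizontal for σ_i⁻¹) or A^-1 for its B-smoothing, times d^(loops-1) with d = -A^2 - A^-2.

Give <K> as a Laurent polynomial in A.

A^14 - 2*A^10 + A^6 - 2*A^2 + 2*A^-2 + A^-10

Derivation:
Braid: s2^-1 s2^-1 s1^-1 s1^-1 s1^-1 s2^-1 on 3 strands, 6 crossings.
Writhe w = (#positive) - (#negative) = 0 - 6 = -6.
Computing the Kauffman bracket via state sum. There are 2^6 = 64 states.
For each crossing: s=0 is the vertical smoothing, s=1 horizontal. Crossing k contributes A^(sign_k * (1 - 2*s_k)); loop factor d = -A^2 - A^-2.
Tabulate the states by total A-exponent and number of loops L (A-exp: L × count):
  A^6: L=5 ×1
  A^4: L=4 ×6
  A^2: L=3 ×15
  A^0: L=2 ×18, L=4 ×2
  A^-2: L=1 ×9, L=3 ×6
  A^-4: L=2 ×6
  A^-6: L=3 ×1
Each group contributes A^e * Σ count * d^(L-1):
Powers of d = -A^2 - A^-2: d^2 = A^4 + 2 + A^-4; d^3 = -A^6 - 3*A^2 - 3*A^-2 - A^-6; d^4 = A^8 + 4*A^4 + 6 + 4*A^-4 + A^-8.
  A^6 * (d^4) = A^14 + 4*A^10 + 6*A^6 + 4*A^2 + A^-2
  A^4 * (6*d^3) = -6*A^10 - 18*A^6 - 18*A^2 - 6*A^-2
  A^2 * (15*d^2) = 15*A^6 + 30*A^2 + 15*A^-2
  A^0 * (18*d + 2*d^3) = -2*A^6 - 24*A^2 - 24*A^-2 - 2*A^-6
  A^-2 * (9 + 6*d^2) = 6*A^2 + 21*A^-2 + 6*A^-6
  A^-4 * (6*d) = -6*A^-2 - 6*A^-6
  A^-6 * (d^2) = A^-2 + 2*A^-6 + A^-10
Summing the groups: <K> = A^14 - 2*A^10 + A^6 - 2*A^2 + 2*A^-2 + A^-10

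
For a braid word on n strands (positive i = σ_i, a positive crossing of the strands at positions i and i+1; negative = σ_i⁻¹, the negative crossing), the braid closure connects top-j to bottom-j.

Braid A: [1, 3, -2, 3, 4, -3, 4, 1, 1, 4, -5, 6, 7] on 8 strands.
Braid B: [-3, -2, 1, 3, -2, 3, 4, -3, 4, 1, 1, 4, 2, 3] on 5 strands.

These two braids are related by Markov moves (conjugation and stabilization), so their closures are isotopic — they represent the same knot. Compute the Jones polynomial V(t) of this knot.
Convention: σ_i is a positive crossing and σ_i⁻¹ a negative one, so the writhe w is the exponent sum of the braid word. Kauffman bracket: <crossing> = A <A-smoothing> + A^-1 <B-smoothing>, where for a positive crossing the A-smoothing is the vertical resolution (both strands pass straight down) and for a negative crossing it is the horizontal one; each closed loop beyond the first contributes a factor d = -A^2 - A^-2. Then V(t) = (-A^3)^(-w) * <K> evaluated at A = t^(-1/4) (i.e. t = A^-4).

Markov-equivalent braids have isotopic closures, hence identical knot invariants. Strip the Markov moves from each word to reach a common short braid β, then compute V(t) once on β.
Braid A: s1 s3 s2^-1 s3 s4 s3^-1 s4 s1 s1 s4 s5^-1 s6 s7 on 8 strands reduces by inverse Markov moves (closure unchanged at each step):
  Destabilize: the word has the form β·s7 where s7 occurs only as the final letter (β ∈ B_7); drop it and the last strand → 7 strands.
  Destabilize: the word has the form β·s6 where s6 occurs only as the final letter (β ∈ B_6); drop it and the last strand → 6 strands.
  Destabilize: the word has the form β·s5^-1 where s5^-1 occurs only as the final letter (β ∈ B_5); drop it and the last strand → 5 strands.
Reduced to β = s1 s3 s2^-1 s3 s4 s3^-1 s4 s1 s1 s4 on 5 strands, 10 crossings.
Braid B: s3^-1 s2^-1 s1 s3 s2^-1 s3 s4 s3^-1 s4 s1 s1 s4 s2 s3 on 5 strands reduces by inverse Markov moves (closure unchanged at each step):
  Deconjugate: the word is γ·β·γ⁻¹ with γ = s3^-1 s2^-1 (prefix) and γ⁻¹ = s2 s3 (suffix); strip both.
Reduced to β = s1 s3 s2^-1 s3 s4 s3^-1 s4 s1 s1 s4 on 5 strands, 10 crossings.
Both give the same β = s1 s3 s2^-1 s3 s4 s3^-1 s4 s1 s1 s4 on 5 strands, so one state sum suffices:
Braid: s1 s3 s2^-1 s3 s4 s3^-1 s4 s1 s1 s4 on 5 strands, 10 crossings.
Writhe w = (#positive) - (#negative) = 8 - 2 = 6.
Enumerate smoothing states for the bracket polynomial. There are 2^10 = 1024 states.
For each crossing: s=0 is the vertical smoothing, s=1 horizontal. Crossing k contributes A^(sign_k * (1 - 2*s_k)); loop factor d = -A^2 - A^-2.
Tabulate the states by total A-exponent and number of loops L (A-exp: L × count):
  A^10: L=3 ×1
  A^8: L=2 ×6, L=4 ×4
  A^6: L=1 ×9, L=3 ×32, L=5 ×4
  A^4: L=2 ×70, L=4 ×49, L=6 ×1
  A^2: L=1 ×30, L=3 ×149, L=5 ×31
  A^0: L=2 ×99, L=4 ×144, L=6 ×9
  A^-2: L=3 ×136, L=5 ×73, L=7 ×1
  A^-4: L=4 ×101, L=6 ×19
  A^-6: L=5 ×43, L=7 ×2
  A^-8: L=6 ×10
  A^-10: L=7 ×1
Each group contributes A^e * Σ count * d^(L-1):
Powers of d = -A^2 - A^-2: d^2 = A^4 + 2 + A^-4; d^3 = -A^6 - 3*A^2 - 3*A^-2 - A^-6; d^4 = A^8 + 4*A^4 + 6 + 4*A^-4 + A^-8; d^5 = -A^10 - 5*A^6 - 10*A^2 - 10*A^-2 - 5*A^-6 - A^-10; d^6 = A^12 + 6*A^8 + 15*A^4 + 20 + 15*A^-4 + 6*A^-8 + A^-12.
  A^10 * (d^2) = A^14 + 2*A^10 + A^6
  A^8 * (6*d + 4*d^3) = -4*A^14 - 18*A^10 - 18*A^6 - 4*A^2
  A^6 * (9 + 32*d^2 + 4*d^4) = 4*A^14 + 48*A^10 + 97*A^6 + 48*A^2 + 4*A^-2
  A^4 * (70*d + 49*d^3 + d^5) = -A^14 - 54*A^10 - 227*A^6 - 227*A^2 - 54*A^-2 - A^-6
  A^2 * (30 + 149*d^2 + 31*d^4) = 31*A^10 + 273*A^6 + 514*A^2 + 273*A^-2 + 31*A^-6
  A^0 * (99*d + 144*d^3 + 9*d^5) = -9*A^10 - 189*A^6 - 621*A^2 - 621*A^-2 - 189*A^-6 - 9*A^-10
  A^-2 * (136*d^2 + 73*d^4 + d^6) = A^10 + 79*A^6 + 443*A^2 + 730*A^-2 + 443*A^-6 + 79*A^-10 + A^-14
  A^-4 * (101*d^3 + 19*d^5) = -19*A^6 - 196*A^2 - 493*A^-2 - 493*A^-6 - 196*A^-10 - 19*A^-14
  A^-6 * (43*d^4 + 2*d^6) = 2*A^6 + 55*A^2 + 202*A^-2 + 298*A^-6 + 202*A^-10 + 55*A^-14 + 2*A^-18
  A^-8 * (10*d^5) = -10*A^2 - 50*A^-2 - 100*A^-6 - 100*A^-10 - 50*A^-14 - 10*A^-18
  A^-10 * (d^6) = A^2 + 6*A^-2 + 15*A^-6 + 20*A^-10 + 15*A^-14 + 6*A^-18 + A^-22
Summing the groups: <K> = A^10 - A^6 + 3*A^2 - 3*A^-2 + 4*A^-6 - 4*A^-10 + 2*A^-14 - 2*A^-18 + A^-22
Normalise by the writhe: (-A^3)^(-w) = (-A^3)^(-6) = A^-18, so f(A) = A^-18 * <K> = A^-8 - A^-12 + 3*A^-16 - 3*A^-20 + 4*A^-24 - 4*A^-28 + 2*A^-32 - 2*A^-36 + A^-40.
Substitute A = t^(-1/4), i.e. A^e → t^(-e/4): V(t) = t^10 - 2*t^9 + 2*t^8 - 4*t^7 + 4*t^6 - 3*t^5 + 3*t^4 - t^3 + t^2

Answer: t^10 - 2*t^9 + 2*t^8 - 4*t^7 + 4*t^6 - 3*t^5 + 3*t^4 - t^3 + t^2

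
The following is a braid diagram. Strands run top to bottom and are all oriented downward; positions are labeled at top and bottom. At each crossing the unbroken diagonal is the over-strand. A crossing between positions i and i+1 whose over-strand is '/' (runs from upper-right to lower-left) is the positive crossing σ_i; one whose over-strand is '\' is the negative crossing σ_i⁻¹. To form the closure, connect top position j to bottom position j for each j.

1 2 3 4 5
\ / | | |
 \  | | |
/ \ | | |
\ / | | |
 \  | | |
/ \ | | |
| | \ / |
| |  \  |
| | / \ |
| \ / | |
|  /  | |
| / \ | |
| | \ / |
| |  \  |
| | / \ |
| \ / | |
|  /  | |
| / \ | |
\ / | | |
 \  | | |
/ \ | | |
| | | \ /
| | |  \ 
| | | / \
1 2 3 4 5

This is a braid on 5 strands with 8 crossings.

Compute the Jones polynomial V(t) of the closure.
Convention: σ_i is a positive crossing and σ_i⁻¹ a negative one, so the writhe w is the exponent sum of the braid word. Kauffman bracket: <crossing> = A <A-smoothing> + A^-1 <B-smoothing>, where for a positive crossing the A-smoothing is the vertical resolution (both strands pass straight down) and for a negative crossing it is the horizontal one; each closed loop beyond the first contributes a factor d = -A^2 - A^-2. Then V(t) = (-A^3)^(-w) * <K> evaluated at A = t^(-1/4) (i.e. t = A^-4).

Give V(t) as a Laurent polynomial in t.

Reading the diagram top to bottom ('/'-over between positions i,i+1 = s_i, '\'-over = s_i^-1): braid word = s1^-1 s1^-1 s3^-1 s2 s3^-1 s2 s1^-1 s4^-1.
The presented braid s1^-1 s1^-1 s3^-1 s2 s3^-1 s2 s1^-1 s4^-1 on 5 strands reduces by inverse Markov moves (closure unchanged at each step):
  Destabilize: the word has the form β·s4^-1 where s4^-1 occurs only as the final letter (β ∈ B_4); drop it and the last strand → 4 strands.
Reduced to β = s1^-1 s1^-1 s3^-1 s2 s3^-1 s2 s1^-1 on 4 strands, 7 crossings.
Compute on β:
Braid: s1^-1 s1^-1 s3^-1 s2 s3^-1 s2 s1^-1 on 4 strands, 7 crossings.
Writhe w = (#positive) - (#negative) = 2 - 5 = -3.
Computing the Kauffman bracket via state sum. There are 2^7 = 128 states.
For each crossing: s=0 is the vertical smoothing, s=1 horizontal. Crossing k contributes A^(sign_k * (1 - 2*s_k)); loop factor d = -A^2 - A^-2.
Tabulate the states by total A-exponent and number of loops L (A-exp: L × count):
  A^7: L=5 ×1
  A^5: L=4 ×7
  A^3: L=3 ×20, L=5 ×1
  A^1: L=2 ×27, L=4 ×8
  A^-1: L=1 ×15, L=3 ×19, L=5 ×1
  A^-3: L=2 ×17, L=4 ×4
  A^-5: L=3 ×7
  A^-7: L=4 ×1
Each group contributes A^e * Σ count * d^(L-1):
Powers of d = -A^2 - A^-2: d^2 = A^4 + 2 + A^-4; d^3 = -A^6 - 3*A^2 - 3*A^-2 - A^-6; d^4 = A^8 + 4*A^4 + 6 + 4*A^-4 + A^-8.
  A^7 * (d^4) = A^15 + 4*A^11 + 6*A^7 + 4*A^3 + A^-1
  A^5 * (7*d^3) = -7*A^11 - 21*A^7 - 21*A^3 - 7*A^-1
  A^3 * (20*d^2 + d^4) = A^11 + 24*A^7 + 46*A^3 + 24*A^-1 + A^-5
  A^1 * (27*d + 8*d^3) = -8*A^7 - 51*A^3 - 51*A^-1 - 8*A^-5
  A^-1 * (15 + 19*d^2 + d^4) = A^7 + 23*A^3 + 59*A^-1 + 23*A^-5 + A^-9
  A^-3 * (17*d + 4*d^3) = -4*A^3 - 29*A^-1 - 29*A^-5 - 4*A^-9
  A^-5 * (7*d^2) = 7*A^-1 + 14*A^-5 + 7*A^-9
  A^-7 * (d^3) = -A^-1 - 3*A^-5 - 3*A^-9 - A^-13
Summing the groups: <K> = A^15 - 2*A^11 + 2*A^7 - 3*A^3 + 3*A^-1 - 2*A^-5 + A^-9 - A^-13
Normalise by the writhe: (-A^3)^(-w) = (-A^3)^(3) = -A^9, so f(A) = -A^9 * <K> = -A^24 + 2*A^20 - 2*A^16 + 3*A^12 - 3*A^8 + 2*A^4 - 1 + A^-4.
Substitute A = t^(-1/4), i.e. A^e → t^(-e/4): V(t) = t - 1 + 2*t^-1 - 3*t^-2 + 3*t^-3 - 2*t^-4 + 2*t^-5 - t^-6

Answer: t - 1 + 2*t^-1 - 3*t^-2 + 3*t^-3 - 2*t^-4 + 2*t^-5 - t^-6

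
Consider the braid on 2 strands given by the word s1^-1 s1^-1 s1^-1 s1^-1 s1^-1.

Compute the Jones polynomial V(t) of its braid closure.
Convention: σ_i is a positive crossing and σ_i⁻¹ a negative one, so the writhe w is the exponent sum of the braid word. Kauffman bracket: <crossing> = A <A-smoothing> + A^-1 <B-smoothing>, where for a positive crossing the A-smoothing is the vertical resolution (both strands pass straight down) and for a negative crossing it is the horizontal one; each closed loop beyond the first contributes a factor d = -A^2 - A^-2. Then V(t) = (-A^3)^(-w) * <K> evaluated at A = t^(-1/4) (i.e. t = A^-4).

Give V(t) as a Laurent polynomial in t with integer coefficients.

t^-2 + t^-4 - t^-5 + t^-6 - t^-7

Derivation:
Braid: s1^-1 s1^-1 s1^-1 s1^-1 s1^-1 on 2 strands, 5 crossings.
Writhe w = (#positive) - (#negative) = 0 - 5 = -5.
State-sum expansion of <K>. There are 2^5 = 32 states.
For each crossing: s=0 is the vertical smoothing, s=1 horizontal. Crossing k contributes A^(sign_k * (1 - 2*s_k)); loop factor d = -A^2 - A^-2.
  state 00000: A-exp=-5, loops=2, term = A^-5 * d^1
  state 00001: A-exp=-3, loops=1, term = A^-3 * d^0
  state 00010: A-exp=-3, loops=1, term = A^-3 * d^0
  state 00011: A-exp=-1, loops=2, term = A^-1 * d^1
  state 00100: A-exp=-3, loops=1, term = A^-3 * d^0
  state 00101: A-exp=-1, loops=2, term = A^-1 * d^1
  state 00110: A-exp=-1, loops=2, term = A^-1 * d^1
  state 00111: A-exp=+1, loops=3, term = A^1 * d^2
  state 01000: A-exp=-3, loops=1, term = A^-3 * d^0
  state 01001: A-exp=-1, loops=2, term = A^-1 * d^1
  state 01010: A-exp=-1, loops=2, term = A^-1 * d^1
  state 01011: A-exp=+1, loops=3, term = A^1 * d^2
  state 01100: A-exp=-1, loops=2, term = A^-1 * d^1
  state 01101: A-exp=+1, loops=3, term = A^1 * d^2
  state 01110: A-exp=+1, loops=3, term = A^1 * d^2
  state 01111: A-exp=+3, loops=4, term = A^3 * d^3
  state 10000: A-exp=-3, loops=1, term = A^-3 * d^0
  state 10001: A-exp=-1, loops=2, term = A^-1 * d^1
  state 10010: A-exp=-1, loops=2, term = A^-1 * d^1
  state 10011: A-exp=+1, loops=3, term = A^1 * d^2
  state 10100: A-exp=-1, loops=2, term = A^-1 * d^1
  state 10101: A-exp=+1, loops=3, term = A^1 * d^2
  state 10110: A-exp=+1, loops=3, term = A^1 * d^2
  state 10111: A-exp=+3, loops=4, term = A^3 * d^3
  state 11000: A-exp=-1, loops=2, term = A^-1 * d^1
  state 11001: A-exp=+1, loops=3, term = A^1 * d^2
  state 11010: A-exp=+1, loops=3, term = A^1 * d^2
  state 11011: A-exp=+3, loops=4, term = A^3 * d^3
  state 11100: A-exp=+1, loops=3, term = A^1 * d^2
  state 11101: A-exp=+3, loops=4, term = A^3 * d^3
  state 11110: A-exp=+3, loops=4, term = A^3 * d^3
  state 11111: A-exp=+5, loops=5, term = A^5 * d^4
Collect the terms by A-exponent (count of states per loop number):
Powers of d = -A^2 - A^-2: d^2 = A^4 + 2 + A^-4; d^3 = -A^6 - 3*A^2 - 3*A^-2 - A^-6; d^4 = A^8 + 4*A^4 + 6 + 4*A^-4 + A^-8.
  A^5 * (d^4) = A^13 + 4*A^9 + 6*A^5 + 4*A + A^-3
  A^3 * (5*d^3) = -5*A^9 - 15*A^5 - 15*A - 5*A^-3
  A^1 * (10*d^2) = 10*A^5 + 20*A + 10*A^-3
  A^-1 * (10*d) = -10*A - 10*A^-3
  A^-3 * (5) = 5*A^-3
  A^-5 * (d) = -A^-3 - A^-7
Summing the groups: <K> = A^13 - A^9 + A^5 - A - A^-7
Normalise by the writhe: (-A^3)^(-w) = (-A^3)^(5) = -A^15, so f(A) = -A^15 * <K> = -A^28 + A^24 - A^20 + A^16 + A^8.
Substitute A = t^(-1/4), i.e. A^e → t^(-e/4): V(t) = t^-2 + t^-4 - t^-5 + t^-6 - t^-7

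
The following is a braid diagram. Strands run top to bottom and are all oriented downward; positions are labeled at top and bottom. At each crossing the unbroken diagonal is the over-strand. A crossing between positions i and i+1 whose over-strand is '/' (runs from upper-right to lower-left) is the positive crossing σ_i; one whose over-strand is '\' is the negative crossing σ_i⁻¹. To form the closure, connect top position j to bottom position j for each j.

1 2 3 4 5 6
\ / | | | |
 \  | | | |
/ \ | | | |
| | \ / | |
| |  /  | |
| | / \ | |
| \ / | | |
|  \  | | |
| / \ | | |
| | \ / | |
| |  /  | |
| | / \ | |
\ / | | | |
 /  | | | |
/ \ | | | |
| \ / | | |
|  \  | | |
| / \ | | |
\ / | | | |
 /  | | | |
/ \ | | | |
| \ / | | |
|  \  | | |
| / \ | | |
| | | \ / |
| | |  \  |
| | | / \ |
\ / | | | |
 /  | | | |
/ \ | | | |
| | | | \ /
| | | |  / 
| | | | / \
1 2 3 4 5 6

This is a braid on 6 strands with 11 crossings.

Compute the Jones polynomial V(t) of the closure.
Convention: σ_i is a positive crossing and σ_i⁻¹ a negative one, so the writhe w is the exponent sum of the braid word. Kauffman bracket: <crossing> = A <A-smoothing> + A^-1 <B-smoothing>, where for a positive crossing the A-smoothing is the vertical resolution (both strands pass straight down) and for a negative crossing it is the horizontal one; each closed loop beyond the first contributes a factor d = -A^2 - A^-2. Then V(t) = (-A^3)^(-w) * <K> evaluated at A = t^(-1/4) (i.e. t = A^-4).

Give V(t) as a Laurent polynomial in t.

Reading the diagram top to bottom ('/'-over between positions i,i+1 = s_i, '\'-over = s_i^-1): braid word = s1^-1 s3 s2^-1 s3 s1 s2^-1 s1 s2^-1 s4^-1 s1 s5.
The presented braid s1^-1 s3 s2^-1 s3 s1 s2^-1 s1 s2^-1 s4^-1 s1 s5 on 6 strands reduces by inverse Markov moves (closure unchanged at each step):
  Destabilize: the word has the form β·s5 where s5 occurs only as the final letter (β ∈ B_5); drop it and the last strand → 5 strands.
  Deconjugate: the word is γ·β·γ⁻¹ with γ = s1^-1 (prefix) and γ⁻¹ = s1 (suffix); strip both.
  Destabilize: the word has the form β·s4^-1 where s4^-1 occurs only as the final letter (β ∈ B_4); drop it and the last strand → 4 strands.
Reduced to β = s3 s2^-1 s3 s1 s2^-1 s1 s2^-1 on 4 strands, 7 crossings.
Compute on β:
Braid: s3 s2^-1 s3 s1 s2^-1 s1 s2^-1 on 4 strands, 7 crossings.
Writhe w = (#positive) - (#negative) = 4 - 3 = 1.
State-sum expansion of <K>. There are 2^7 = 128 states.
For each crossing: s=0 is the vertical smoothing, s=1 horizontal. Crossing k contributes A^(sign_k * (1 - 2*s_k)); loop factor d = -A^2 - A^-2.
Tabulate the states by total A-exponent and number of loops L (A-exp: L × count):
  A^7: L=5 ×1
  A^5: L=4 ×7
  A^3: L=3 ×21
  A^1: L=2 ×32, L=4 ×3
  A^-1: L=1 ×21, L=3 ×14
  A^-3: L=2 ×19, L=4 ×2
  A^-5: L=3 ×7
  A^-7: L=4 ×1
Each group contributes A^e * Σ count * d^(L-1):
Powers of d = -A^2 - A^-2: d^2 = A^4 + 2 + A^-4; d^3 = -A^6 - 3*A^2 - 3*A^-2 - A^-6; d^4 = A^8 + 4*A^4 + 6 + 4*A^-4 + A^-8.
  A^7 * (d^4) = A^15 + 4*A^11 + 6*A^7 + 4*A^3 + A^-1
  A^5 * (7*d^3) = -7*A^11 - 21*A^7 - 21*A^3 - 7*A^-1
  A^3 * (21*d^2) = 21*A^7 + 42*A^3 + 21*A^-1
  A^1 * (32*d + 3*d^3) = -3*A^7 - 41*A^3 - 41*A^-1 - 3*A^-5
  A^-1 * (21 + 14*d^2) = 14*A^3 + 49*A^-1 + 14*A^-5
  A^-3 * (19*d + 2*d^3) = -2*A^3 - 25*A^-1 - 25*A^-5 - 2*A^-9
  A^-5 * (7*d^2) = 7*A^-1 + 14*A^-5 + 7*A^-9
  A^-7 * (d^3) = -A^-1 - 3*A^-5 - 3*A^-9 - A^-13
Summing the groups: <K> = A^15 - 3*A^11 + 3*A^7 - 4*A^3 + 4*A^-1 - 3*A^-5 + 2*A^-9 - A^-13
Normalise by the writhe: (-A^3)^(-w) = (-A^3)^(-1) = -A^-3, so f(A) = -A^-3 * <K> = -A^12 + 3*A^8 - 3*A^4 + 4 - 4*A^-4 + 3*A^-8 - 2*A^-12 + A^-16.
Substitute A = t^(-1/4), i.e. A^e → t^(-e/4): V(t) = t^4 - 2*t^3 + 3*t^2 - 4*t + 4 - 3*t^-1 + 3*t^-2 - t^-3

Answer: t^4 - 2*t^3 + 3*t^2 - 4*t + 4 - 3*t^-1 + 3*t^-2 - t^-3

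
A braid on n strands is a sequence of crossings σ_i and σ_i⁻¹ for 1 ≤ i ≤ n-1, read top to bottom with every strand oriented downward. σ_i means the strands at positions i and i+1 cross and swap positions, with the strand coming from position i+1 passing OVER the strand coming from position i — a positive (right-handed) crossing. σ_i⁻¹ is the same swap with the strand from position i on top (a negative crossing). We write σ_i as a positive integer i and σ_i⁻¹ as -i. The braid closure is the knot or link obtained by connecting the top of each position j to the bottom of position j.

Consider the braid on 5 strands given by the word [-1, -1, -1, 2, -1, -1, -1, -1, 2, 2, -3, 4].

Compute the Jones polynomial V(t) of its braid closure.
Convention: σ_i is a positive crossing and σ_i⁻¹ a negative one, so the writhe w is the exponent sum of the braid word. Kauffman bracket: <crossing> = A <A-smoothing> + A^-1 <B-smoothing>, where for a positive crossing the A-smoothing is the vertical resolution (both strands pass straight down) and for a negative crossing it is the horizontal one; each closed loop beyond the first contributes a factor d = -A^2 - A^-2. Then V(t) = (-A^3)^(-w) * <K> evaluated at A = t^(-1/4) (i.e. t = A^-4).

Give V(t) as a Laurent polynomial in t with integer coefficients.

The presented braid s1^-1 s1^-1 s1^-1 s2 s1^-1 s1^-1 s1^-1 s1^-1 s2 s2 s3^-1 s4 on 5 strands reduces by inverse Markov moves (closure unchanged at each step):
  Destabilize: the word has the form β·s4 where s4 occurs only as the final letter (β ∈ B_4); drop it and the last strand → 4 strands.
  Destabilize: the word has the form β·s3^-1 where s3^-1 occurs only as the final letter (β ∈ B_3); drop it and the last strand → 3 strands.
Reduced to β = s1^-1 s1^-1 s1^-1 s2 s1^-1 s1^-1 s1^-1 s1^-1 s2 s2 on 3 strands, 10 crossings.
Compute on β:
Braid: s1^-1 s1^-1 s1^-1 s2 s1^-1 s1^-1 s1^-1 s1^-1 s2 s2 on 3 strands, 10 crossings.
Writhe w = (#positive) - (#negative) = 3 - 7 = -4.
Computing the Kauffman bracket via state sum. There are 2^10 = 1024 states.
For each crossing: s=0 is the vertical smoothing, s=1 horizontal. Crossing k contributes A^(sign_k * (1 - 2*s_k)); loop factor d = -A^2 - A^-2.
Tabulate the states by total A-exponent and number of loops L (A-exp: L × count):
  A^10: L=8 ×1
  A^8: L=7 ×10
  A^6: L=6 ×44, L=8 ×1
  A^4: L=5 ×112, L=7 ×8
  A^2: L=4 ×182, L=6 ×28
  A^0: L=3 ×194, L=5 ×58
  A^-2: L=2 ×130, L=4 ×79, L=6 ×1
  A^-4: L=1 ×45, L=3 ×70, L=5 ×5
  A^-6: L=2 ×36, L=4 ×9
  A^-8: L=3 ×10
  A^-10: L=4 ×1
Each group contributes A^e * Σ count * d^(L-1):
Powers of d = -A^2 - A^-2: d^2 = A^4 + 2 + A^-4; d^3 = -A^6 - 3*A^2 - 3*A^-2 - A^-6; d^4 = A^8 + 4*A^4 + 6 + 4*A^-4 + A^-8; d^5 = -A^10 - 5*A^6 - 10*A^2 - 10*A^-2 - 5*A^-6 - A^-10; d^6 = A^12 + 6*A^8 + 15*A^4 + 20 + 15*A^-4 + 6*A^-8 + A^-12; d^7 = -A^14 - 7*A^10 - 21*A^6 - 35*A^2 - 35*A^-2 - 21*A^-6 - 7*A^-10 - A^-14.
  A^10 * (d^7) = -A^24 - 7*A^20 - 21*A^16 - 35*A^12 - 35*A^8 - 21*A^4 - 7 - A^-4
  A^8 * (10*d^6) = 10*A^20 + 60*A^16 + 150*A^12 + 200*A^8 + 150*A^4 + 60 + 10*A^-4
  A^6 * (44*d^5 + d^7) = -A^20 - 51*A^16 - 241*A^12 - 475*A^8 - 475*A^4 - 241 - 51*A^-4 - A^-8
  A^4 * (112*d^4 + 8*d^6) = 8*A^16 + 160*A^12 + 568*A^8 + 832*A^4 + 568 + 160*A^-4 + 8*A^-8
  A^2 * (182*d^3 + 28*d^5) = -28*A^12 - 322*A^8 - 826*A^4 - 826 - 322*A^-4 - 28*A^-8
  A^0 * (194*d^2 + 58*d^4) = 58*A^8 + 426*A^4 + 736 + 426*A^-4 + 58*A^-8
  A^-2 * (130*d + 79*d^3 + d^5) = -A^8 - 84*A^4 - 377 - 377*A^-4 - 84*A^-8 - A^-12
  A^-4 * (45 + 70*d^2 + 5*d^4) = 5*A^4 + 90 + 215*A^-4 + 90*A^-8 + 5*A^-12
  A^-6 * (36*d + 9*d^3) = -9 - 63*A^-4 - 63*A^-8 - 9*A^-12
  A^-8 * (10*d^2) = 10*A^-4 + 20*A^-8 + 10*A^-12
  A^-10 * (d^3) = -A^-4 - 3*A^-8 - 3*A^-12 - A^-16
Summing the groups: <K> = -A^24 + 2*A^20 - 4*A^16 + 6*A^12 - 7*A^8 + 7*A^4 - 6 + 6*A^-4 - 3*A^-8 + 2*A^-12 - A^-16
Normalise by the writhe: (-A^3)^(-w) = (-A^3)^(4) = A^12, so f(A) = A^12 * <K> = -A^36 + 2*A^32 - 4*A^28 + 6*A^24 - 7*A^20 + 7*A^16 - 6*A^12 + 6*A^8 - 3*A^4 + 2 - A^-4.
Substitute A = t^(-1/4), i.e. A^e → t^(-e/4): V(t) = -t + 2 - 3*t^-1 + 6*t^-2 - 6*t^-3 + 7*t^-4 - 7*t^-5 + 6*t^-6 - 4*t^-7 + 2*t^-8 - t^-9

Answer: -t + 2 - 3*t^-1 + 6*t^-2 - 6*t^-3 + 7*t^-4 - 7*t^-5 + 6*t^-6 - 4*t^-7 + 2*t^-8 - t^-9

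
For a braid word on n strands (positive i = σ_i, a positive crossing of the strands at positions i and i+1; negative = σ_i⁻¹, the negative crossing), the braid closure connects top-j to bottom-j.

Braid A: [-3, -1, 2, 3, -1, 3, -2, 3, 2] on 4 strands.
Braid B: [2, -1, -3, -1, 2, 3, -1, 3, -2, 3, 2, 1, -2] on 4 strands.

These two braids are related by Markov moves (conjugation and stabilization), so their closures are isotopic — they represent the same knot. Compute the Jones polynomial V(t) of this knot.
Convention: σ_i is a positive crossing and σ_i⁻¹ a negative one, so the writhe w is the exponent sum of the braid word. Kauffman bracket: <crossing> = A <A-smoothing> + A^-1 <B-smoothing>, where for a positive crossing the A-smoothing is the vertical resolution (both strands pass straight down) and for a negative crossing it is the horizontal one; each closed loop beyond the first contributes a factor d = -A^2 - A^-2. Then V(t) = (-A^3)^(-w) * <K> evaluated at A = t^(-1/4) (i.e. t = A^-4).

-t^5 + 2*t^4 - 2*t^3 + 3*t^2 - 3*t + 3 - 2*t^-1 + t^-2

Derivation:
Markov-equivalent braids have isotopic closures, hence identical knot invariants. Strip the Markov moves from each word to reach a common short braid β, then compute V(t) once on β.
Braid A: s3^-1 s1^-1 s2 s3 s1^-1 s3 s2^-1 s3 s2 on 4 strands has no conjugating prefix/suffix or stabilization to strip; take β = s3^-1 s1^-1 s2 s3 s1^-1 s3 s2^-1 s3 s2.
Braid B: s2 s1^-1 s3^-1 s1^-1 s2 s3 s1^-1 s3 s2^-1 s3 s2 s1 s2^-1 on 4 strands reduces by inverse Markov moves (closure unchanged at each step):
  Deconjugate: the word is γ·β·γ⁻¹ with γ = s2 s1^-1 (prefix) and γ⁻¹ = s1 s2^-1 (suffix); strip both.
Reduced to β = s3^-1 s1^-1 s2 s3 s1^-1 s3 s2^-1 s3 s2 on 4 strands, 9 crossings.
Both give the same β = s3^-1 s1^-1 s2 s3 s1^-1 s3 s2^-1 s3 s2 on 4 strands, so one state sum suffices:
Braid: s3^-1 s1^-1 s2 s3 s1^-1 s3 s2^-1 s3 s2 on 4 strands, 9 crossings.
Writhe w = (#positive) - (#negative) = 5 - 4 = 1.
State-sum expansion of <K>. There are 2^9 = 512 states.
Each crossing splits two ways (0=vertical, 1=horizontal). The state's weight is A^(#A-smoothings - #B-smoothings) * d^(loops - 1).
Tabulate the states by total A-exponent and number of loops L (A-exp: L × count):
  A^9: L=2 ×1
  A^7: L=1 ×3, L=3 ×6
  A^5: L=2 ×26, L=4 ×10
  A^3: L=1 ×21, L=3 ×58, L=5 ×5
  A^1: L=2 ×86, L=4 ×39, L=6 ×1
  A^-1: L=1 ×35, L=3 ×80, L=5 ×11
  A^-3: L=2 ×53, L=4 ×30, L=6 ×1
  A^-5: L=3 ×32, L=5 ×4
  A^-7: L=4 ×9
  A^-9: L=5 ×1
Each group contributes A^e * Σ count * d^(L-1):
Powers of d = -A^2 - A^-2: d^2 = A^4 + 2 + A^-4; d^3 = -A^6 - 3*A^2 - 3*A^-2 - A^-6; d^4 = A^8 + 4*A^4 + 6 + 4*A^-4 + A^-8; d^5 = -A^10 - 5*A^6 - 10*A^2 - 10*A^-2 - 5*A^-6 - A^-10.
  A^9 * (d) = -A^11 - A^7
  A^7 * (3 + 6*d^2) = 6*A^11 + 15*A^7 + 6*A^3
  A^5 * (26*d + 10*d^3) = -10*A^11 - 56*A^7 - 56*A^3 - 10*A^-1
  A^3 * (21 + 58*d^2 + 5*d^4) = 5*A^11 + 78*A^7 + 167*A^3 + 78*A^-1 + 5*A^-5
  A^1 * (86*d + 39*d^3 + d^5) = -A^11 - 44*A^7 - 213*A^3 - 213*A^-1 - 44*A^-5 - A^-9
  A^-1 * (35 + 80*d^2 + 11*d^4) = 11*A^7 + 124*A^3 + 261*A^-1 + 124*A^-5 + 11*A^-9
  A^-3 * (53*d + 30*d^3 + d^5) = -A^7 - 35*A^3 - 153*A^-1 - 153*A^-5 - 35*A^-9 - A^-13
  A^-5 * (32*d^2 + 4*d^4) = 4*A^3 + 48*A^-1 + 88*A^-5 + 48*A^-9 + 4*A^-13
  A^-7 * (9*d^3) = -9*A^-1 - 27*A^-5 - 27*A^-9 - 9*A^-13
  A^-9 * (d^4) = A^-1 + 4*A^-5 + 6*A^-9 + 4*A^-13 + A^-17
Summing the groups: <K> = -A^11 + 2*A^7 - 3*A^3 + 3*A^-1 - 3*A^-5 + 2*A^-9 - 2*A^-13 + A^-17
Normalise by the writhe: (-A^3)^(-w) = (-A^3)^(-1) = -A^-3, so f(A) = -A^-3 * <K> = A^8 - 2*A^4 + 3 - 3*A^-4 + 3*A^-8 - 2*A^-12 + 2*A^-16 - A^-20.
Substitute A = t^(-1/4), i.e. A^e → t^(-e/4): V(t) = -t^5 + 2*t^4 - 2*t^3 + 3*t^2 - 3*t + 3 - 2*t^-1 + t^-2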